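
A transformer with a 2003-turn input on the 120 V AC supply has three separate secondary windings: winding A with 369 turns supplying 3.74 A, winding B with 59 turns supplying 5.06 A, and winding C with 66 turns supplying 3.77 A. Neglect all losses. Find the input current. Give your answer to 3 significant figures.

I_in ≈ 0.962 A

V_A = 120 × 369/2003 = 22.107 V; V_B = 120 × 59/2003 = 3.5347 V; V_C = 120 × 66/2003 = 3.9541 V.
P_out = V_A I_A + V_B I_B + V_C I_C = 22.107×3.74 + 3.5347×5.06 + 3.9541×3.77 = 82.680 + 17.886 + 14.907 = 115.47 W.
Ideal ⇒ P_in = P_out, so I_in = P_out/V_in = 115.47/120 = 0.962 A.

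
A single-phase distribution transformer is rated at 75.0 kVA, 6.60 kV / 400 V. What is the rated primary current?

I_p ≈ 11.4 A

I_p = S/V_p = 75000/6600 = 11.4 A.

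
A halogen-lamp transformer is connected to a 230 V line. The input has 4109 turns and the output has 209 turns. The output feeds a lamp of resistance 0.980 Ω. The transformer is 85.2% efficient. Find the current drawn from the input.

I_in ≈ 0.713 A

V_out = 230 × 209/4109 = 11.699 V.
I_out = V_out/R = 11.699/0.980 = 11.937 A.
P_out = V_out I_out = 11.699 × 11.937 = 139.65 W.
P_in = P_out/η = 139.65/0.852 = 163.91 W.
I_in = P_in/V_in = 163.91/230 = 0.713 A.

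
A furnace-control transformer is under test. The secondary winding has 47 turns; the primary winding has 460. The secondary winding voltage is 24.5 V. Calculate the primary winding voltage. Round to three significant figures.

V_p ≈ 240 V

V_p/V_s = N_p/N_s, so V_p = 24.5 × 460/47 = 240 V.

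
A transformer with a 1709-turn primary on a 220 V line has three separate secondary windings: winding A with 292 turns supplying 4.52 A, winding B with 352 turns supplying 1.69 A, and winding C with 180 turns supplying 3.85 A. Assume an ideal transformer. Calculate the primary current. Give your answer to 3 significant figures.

V_A = 220 × 292/1709 = 37.589 V; V_B = 220 × 352/1709 = 45.313 V; V_C = 220 × 180/1709 = 23.171 V.
P_out = V_A I_A + V_B I_B + V_C I_C = 37.589×4.52 + 45.313×1.69 + 23.171×3.85 = 169.90 + 76.579 + 89.210 = 335.69 W.
Ideal ⇒ P_in = P_out, so I_p = P_out/V_p = 335.69/220 = 1.53 A.

I_p ≈ 1.53 A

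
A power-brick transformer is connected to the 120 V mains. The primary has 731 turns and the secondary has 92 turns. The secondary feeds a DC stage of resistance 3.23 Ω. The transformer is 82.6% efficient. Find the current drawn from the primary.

V_s = 120 × 92/731 = 15.103 V.
I_s = V_s/R = 15.103/3.23 = 4.6757 A.
P_out = V_s I_s = 15.103 × 4.6757 = 70.616 W.
P_in = P_out/η = 70.616/0.826 = 85.491 W.
I_p = P_in/V_p = 85.491/120 = 0.712 A.

I_p ≈ 0.712 A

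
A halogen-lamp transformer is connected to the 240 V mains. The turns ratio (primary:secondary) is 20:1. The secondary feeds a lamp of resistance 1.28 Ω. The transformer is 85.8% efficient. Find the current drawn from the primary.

I_p ≈ 0.546 A

V_s = 240 × 1/20 = 12.000 V.
I_s = V_s/R = 12.000/1.28 = 9.3750 A.
P_out = V_s I_s = 12.000 × 9.3750 = 112.50 W.
P_in = P_out/η = 112.50/0.858 = 131.12 W.
I_p = P_in/V_p = 131.12/240 = 0.546 A.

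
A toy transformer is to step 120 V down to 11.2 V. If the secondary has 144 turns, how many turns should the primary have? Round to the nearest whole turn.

N_p/N_s = V_p/V_s, so N_p = 144 × 120/11.2 = 1542.9 ≈ 1543 turns.

N_p = 1543 turns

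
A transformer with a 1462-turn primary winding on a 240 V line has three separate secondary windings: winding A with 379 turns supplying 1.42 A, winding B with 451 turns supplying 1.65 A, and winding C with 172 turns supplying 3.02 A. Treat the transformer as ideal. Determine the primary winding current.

V_A = 240 × 379/1462 = 62.216 V; V_B = 240 × 451/1462 = 74.036 V; V_C = 240 × 172/1462 = 28.235 V.
P_out = V_A I_A + V_B I_B + V_C I_C = 62.216×1.42 + 74.036×1.65 + 28.235×3.02 = 88.347 + 122.16 + 85.271 = 295.78 W.
Ideal ⇒ P_in = P_out, so I_p = P_out/V_p = 295.78/240 = 1.23 A.

I_p ≈ 1.23 A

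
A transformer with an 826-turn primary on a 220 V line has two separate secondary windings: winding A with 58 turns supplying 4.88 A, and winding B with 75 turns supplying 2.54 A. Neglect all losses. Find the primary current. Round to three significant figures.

I_p ≈ 0.573 A

V_A = 220 × 58/826 = 15.448 V; V_B = 220 × 75/826 = 19.976 V.
P_out = V_A I_A + V_B I_B = 15.448×4.88 + 19.976×2.54 = 75.386 + 50.738 = 126.12 W.
Ideal ⇒ P_in = P_out, so I_p = P_out/V_p = 126.12/220 = 0.573 A.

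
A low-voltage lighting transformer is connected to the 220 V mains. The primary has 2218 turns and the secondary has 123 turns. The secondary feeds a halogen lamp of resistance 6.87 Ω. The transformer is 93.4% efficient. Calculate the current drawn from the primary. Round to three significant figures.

I_p ≈ 0.105 A

V_s = 220 × 123/2218 = 12.200 V.
I_s = V_s/R = 12.200/6.87 = 1.7759 A.
P_out = V_s I_s = 12.200 × 1.7759 = 21.666 W.
P_in = P_out/η = 21.666/0.934 = 23.197 W.
I_p = P_in/V_p = 23.197/220 = 0.105 A.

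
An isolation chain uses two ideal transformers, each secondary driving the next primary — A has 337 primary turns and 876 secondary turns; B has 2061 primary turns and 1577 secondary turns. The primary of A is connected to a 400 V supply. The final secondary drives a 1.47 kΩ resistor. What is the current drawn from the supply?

I_supply ≈ 1.08 A

Secondary of A: V = 400.00 × 876/337 = 1039.8 V.
Secondary of B: V = 1039.8 × 1577/2061 = 795.59 V.
I_load = 795.59/1470 = 0.54122 A, so P_out = 795.59 × 0.54122 = 430.58 W.
All ideal ⇒ P_in = P_out, so I_supply = 430.58/400 = 1.08 A.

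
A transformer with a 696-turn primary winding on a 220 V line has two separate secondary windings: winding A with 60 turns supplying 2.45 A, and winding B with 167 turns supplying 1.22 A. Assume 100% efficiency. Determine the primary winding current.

V_A = 220 × 60/696 = 18.966 V; V_B = 220 × 167/696 = 52.787 V.
P_out = V_A I_A + V_B I_B = 18.966×2.45 + 52.787×1.22 = 46.466 + 64.401 = 110.87 W.
Ideal ⇒ P_in = P_out, so I_p = P_out/V_p = 110.87/220 = 0.504 A.

I_p ≈ 0.504 A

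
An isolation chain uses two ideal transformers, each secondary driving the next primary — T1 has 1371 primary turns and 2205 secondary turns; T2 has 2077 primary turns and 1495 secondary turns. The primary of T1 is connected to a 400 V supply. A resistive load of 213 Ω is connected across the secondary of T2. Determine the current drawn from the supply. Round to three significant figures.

After T1: V = 400.00 × 2205/1371 = 643.33 V.
After T2: V = 643.33 × 1495/2077 = 463.06 V.
I_load = 463.06/213 = 2.1740 A, so P_out = 463.06 × 2.1740 = 1006.7 W.
All ideal ⇒ P_in = P_out, so I_supply = 1006.7/400 = 2.52 A.

I_supply ≈ 2.52 A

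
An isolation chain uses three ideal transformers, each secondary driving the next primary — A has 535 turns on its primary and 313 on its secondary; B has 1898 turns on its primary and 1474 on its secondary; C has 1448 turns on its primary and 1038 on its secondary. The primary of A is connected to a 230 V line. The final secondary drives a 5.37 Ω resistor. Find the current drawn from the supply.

After A: V = 230.00 × 313/535 = 134.56 V.
After B: V = 134.56 × 1474/1898 = 104.50 V.
After C: V = 104.50 × 1038/1448 = 74.911 V.
I_load = 74.911/5.37 = 13.950 A, so P_out = 74.911 × 13.950 = 1045.0 W.
All ideal ⇒ P_in = P_out, so I_supply = 1045.0/230 = 4.54 A.

I_supply ≈ 4.54 A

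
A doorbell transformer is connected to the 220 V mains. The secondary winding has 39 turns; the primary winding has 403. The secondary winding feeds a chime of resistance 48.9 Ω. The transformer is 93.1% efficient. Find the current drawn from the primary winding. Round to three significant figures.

V_s = 220 × 39/403 = 21.290 V.
I_s = V_s/R = 21.290/48.9 = 0.43538 A.
P_out = V_s I_s = 21.290 × 0.43538 = 9.2695 W.
P_in = P_out/η = 9.2695/0.931 = 9.9565 W.
I_p = P_in/V_p = 9.9565/220 = 0.0453 A.

I_p ≈ 0.0453 A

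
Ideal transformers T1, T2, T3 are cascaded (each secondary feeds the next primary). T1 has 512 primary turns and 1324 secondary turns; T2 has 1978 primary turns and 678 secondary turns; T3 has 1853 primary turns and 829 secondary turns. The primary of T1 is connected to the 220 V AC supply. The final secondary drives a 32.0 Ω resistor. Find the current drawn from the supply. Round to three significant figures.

Secondary of T1: V = 220.00 × 1324/512 = 568.91 V.
Secondary of T2: V = 568.91 × 678/1978 = 195.00 V.
Secondary of T3: V = 195.00 × 829/1853 = 87.242 V.
I_load = 87.242/32.0 = 2.7263 A, so P_out = 87.242 × 2.7263 = 237.85 W.
All ideal ⇒ P_in = P_out, so I_supply = 237.85/220 = 1.08 A.

I_supply ≈ 1.08 A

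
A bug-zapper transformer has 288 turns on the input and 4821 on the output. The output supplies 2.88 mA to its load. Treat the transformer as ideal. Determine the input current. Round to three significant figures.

I_in ≈ 0.0482 A

For an ideal transformer I_in/I_out = N_out/N_in, so I_in = 0.00288 × 4821/288 = 0.0482 A.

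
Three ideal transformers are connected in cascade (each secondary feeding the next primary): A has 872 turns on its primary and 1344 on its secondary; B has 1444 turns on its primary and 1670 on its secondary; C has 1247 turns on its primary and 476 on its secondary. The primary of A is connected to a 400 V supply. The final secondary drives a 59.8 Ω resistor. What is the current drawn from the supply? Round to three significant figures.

Secondary of A: V = 400.00 × 1344/872 = 616.51 V.
Secondary of B: V = 616.51 × 1670/1444 = 713.00 V.
Secondary of C: V = 713.00 × 476/1247 = 272.17 V.
I_load = 272.17/59.8 = 4.5513 A, so P_out = 272.17 × 4.5513 = 1238.7 W.
All ideal ⇒ P_in = P_out, so I_supply = 1238.7/400 = 3.10 A.

I_supply ≈ 3.10 A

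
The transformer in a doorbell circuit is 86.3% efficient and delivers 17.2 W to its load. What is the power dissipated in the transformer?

P_in = P_out/η = 17.2/0.863 = 19.9305 W.
P_loss = P_in − P_out = 19.9305 − 17.2 = 2.73 W.

P_loss ≈ 2.73 W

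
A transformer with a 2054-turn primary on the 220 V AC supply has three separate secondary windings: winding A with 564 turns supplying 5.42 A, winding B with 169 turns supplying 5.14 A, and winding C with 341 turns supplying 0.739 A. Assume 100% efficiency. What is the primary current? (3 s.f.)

V_A = 220 × 564/2054 = 60.409 V; V_B = 220 × 169/2054 = 18.101 V; V_C = 220 × 341/2054 = 36.524 V.
P_out = V_A I_A + V_B I_B + V_C I_C = 60.409×5.42 + 18.101×5.14 + 36.524×0.739 = 327.42 + 93.041 + 26.991 = 447.45 W.
Ideal ⇒ P_in = P_out, so I_p = P_out/V_p = 447.45/220 = 2.03 A.

I_p ≈ 2.03 A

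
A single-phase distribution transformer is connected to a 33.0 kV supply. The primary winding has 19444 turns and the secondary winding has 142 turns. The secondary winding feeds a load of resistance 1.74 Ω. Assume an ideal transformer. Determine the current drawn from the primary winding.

V_s = V_p × N_s/N_p = 33000 × 142/19444 = 241.00 V.
I_s = V_s/R = 241.00/1.74 = 138.51 A.
For an ideal transformer I_p N_p = I_s N_s, so I_p = 138.51 × 142/19444 = 1.01 A.

I_p ≈ 1.01 A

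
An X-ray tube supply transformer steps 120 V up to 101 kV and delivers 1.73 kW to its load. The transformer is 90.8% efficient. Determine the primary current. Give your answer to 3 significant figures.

I_p ≈ 15.9 A

P_in = P_out/η = 1730/0.908 = 1905.3 W.
I_p = P_in/V_p = 1905.3/120 = 15.9 A.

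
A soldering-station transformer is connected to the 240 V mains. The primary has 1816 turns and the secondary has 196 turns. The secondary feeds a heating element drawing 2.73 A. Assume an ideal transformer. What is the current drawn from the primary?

For an ideal transformer I_p N_p = I_s N_s, so I_p = 2.73 × 196/1816 = 0.295 A.

I_p ≈ 0.295 A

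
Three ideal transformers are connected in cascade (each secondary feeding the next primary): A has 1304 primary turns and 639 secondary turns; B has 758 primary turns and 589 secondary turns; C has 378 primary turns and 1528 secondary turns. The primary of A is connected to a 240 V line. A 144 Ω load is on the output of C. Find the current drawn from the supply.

Secondary of A: V = 240.00 × 639/1304 = 117.61 V.
Secondary of B: V = 117.61 × 589/758 = 91.386 V.
Secondary of C: V = 91.386 × 1528/378 = 369.41 V.
I_load = 369.41/144 = 2.5654 A, so P_out = 369.41 × 2.5654 = 947.68 W.
All ideal ⇒ P_in = P_out, so I_supply = 947.68/240 = 3.95 A.

I_supply ≈ 3.95 A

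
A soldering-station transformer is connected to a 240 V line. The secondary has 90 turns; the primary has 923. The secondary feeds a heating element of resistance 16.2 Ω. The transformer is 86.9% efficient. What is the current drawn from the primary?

I_p ≈ 0.162 A

V_s = 240 × 90/923 = 23.402 V.
I_s = V_s/R = 23.402/16.2 = 1.4446 A.
P_out = V_s I_s = 23.402 × 1.4446 = 33.806 W.
P_in = P_out/η = 33.806/0.869 = 38.902 W.
I_p = P_in/V_p = 38.902/240 = 0.162 A.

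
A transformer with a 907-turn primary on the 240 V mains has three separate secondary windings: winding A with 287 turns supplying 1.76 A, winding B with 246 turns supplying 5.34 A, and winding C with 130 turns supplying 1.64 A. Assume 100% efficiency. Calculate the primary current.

V_A = 240 × 287/907 = 75.943 V; V_B = 240 × 246/907 = 65.094 V; V_C = 240 × 130/907 = 34.399 V.
P_out = V_A I_A + V_B I_B + V_C I_C = 75.943×1.76 + 65.094×5.34 + 34.399×1.64 = 133.66 + 347.60 + 56.415 = 537.67 W.
Ideal ⇒ P_in = P_out, so I_p = P_out/V_p = 537.67/240 = 2.24 A.

I_p ≈ 2.24 A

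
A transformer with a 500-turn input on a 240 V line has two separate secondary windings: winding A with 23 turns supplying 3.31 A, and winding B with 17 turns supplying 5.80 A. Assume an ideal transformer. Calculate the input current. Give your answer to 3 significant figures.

V_A = 240 × 23/500 = 11.040 V; V_B = 240 × 17/500 = 8.1600 V.
P_out = V_A I_A + V_B I_B = 11.040×3.31 + 8.1600×5.80 = 36.542 + 47.328 = 83.870 W.
Ideal ⇒ P_in = P_out, so I_in = P_out/V_in = 83.870/240 = 0.349 A.

I_in ≈ 0.349 A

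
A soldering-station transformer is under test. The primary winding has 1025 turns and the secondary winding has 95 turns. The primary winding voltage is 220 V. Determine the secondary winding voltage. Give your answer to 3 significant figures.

V_s ≈ 20.4 V

V_s/V_p = N_s/N_p, so V_s = 220 × 95/1025 = 20.4 V.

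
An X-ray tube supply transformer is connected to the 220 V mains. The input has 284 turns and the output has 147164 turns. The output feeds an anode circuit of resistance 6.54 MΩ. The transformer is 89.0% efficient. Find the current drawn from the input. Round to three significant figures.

I_in ≈ 10.1 A

V_out = 220 × 147164/284 = 114000 V.
I_out = V_out/R = 114000/(6.54×10^6) = 0.017431 A.
P_out = V_out I_out = 114000 × 0.017431 = 1987.2 W.
P_in = P_out/η = 1987.2/0.890 = 2232.8 W.
I_in = P_in/V_in = 2232.8/220 = 10.1 A.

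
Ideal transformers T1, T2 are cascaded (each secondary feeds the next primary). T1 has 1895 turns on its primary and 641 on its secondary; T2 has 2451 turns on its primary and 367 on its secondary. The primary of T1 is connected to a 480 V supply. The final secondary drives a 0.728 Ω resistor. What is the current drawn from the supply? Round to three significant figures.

After T1: V = 480.00 × 641/1895 = 162.36 V.
After T2: V = 162.36 × 367/2451 = 24.312 V.
I_load = 24.312/0.728 = 33.395 A, so P_out = 24.312 × 33.395 = 811.88 W.
All ideal ⇒ P_in = P_out, so I_supply = 811.88/480 = 1.69 A.

I_supply ≈ 1.69 A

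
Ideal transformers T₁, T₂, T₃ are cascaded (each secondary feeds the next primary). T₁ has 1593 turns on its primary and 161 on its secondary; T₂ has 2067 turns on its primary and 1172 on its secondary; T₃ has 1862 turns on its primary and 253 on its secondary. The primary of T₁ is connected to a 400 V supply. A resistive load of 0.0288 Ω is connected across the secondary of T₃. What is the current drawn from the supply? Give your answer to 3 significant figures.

After T₁: V = 400.00 × 161/1593 = 40.427 V.
After T₂: V = 40.427 × 1172/2067 = 22.922 V.
After T₃: V = 22.922 × 253/1862 = 3.1146 V.
I_load = 3.1146/0.0288 = 108.14 A, so P_out = 3.1146 × 108.14 = 336.82 W.
All ideal ⇒ P_in = P_out, so I_supply = 336.82/400 = 0.842 A.

I_supply ≈ 0.842 A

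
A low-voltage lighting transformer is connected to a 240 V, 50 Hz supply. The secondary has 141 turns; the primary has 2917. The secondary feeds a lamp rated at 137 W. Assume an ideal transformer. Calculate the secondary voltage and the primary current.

V_s = V_p × N_s/N_p = 240 × 141/2917 = 11.601 V.
I_s = P/V_s = 137/11.601 = 11.809 A.
I_p = I_s × N_s/N_p = 11.809 × 141/2917 = 0.571 A.

V_s ≈ 11.6 V, I_p ≈ 0.571 A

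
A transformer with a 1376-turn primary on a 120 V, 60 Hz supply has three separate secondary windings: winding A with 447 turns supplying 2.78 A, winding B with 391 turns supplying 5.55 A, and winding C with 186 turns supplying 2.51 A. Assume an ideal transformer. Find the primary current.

V_A = 120 × 447/1376 = 38.983 V; V_B = 120 × 391/1376 = 34.099 V; V_C = 120 × 186/1376 = 16.221 V.
P_out = V_A I_A + V_B I_B + V_C I_C = 38.983×2.78 + 34.099×5.55 + 16.221×2.51 = 108.37 + 189.25 + 40.715 = 338.33 W.
Ideal ⇒ P_in = P_out, so I_p = P_out/V_p = 338.33/120 = 2.82 A.

I_p ≈ 2.82 A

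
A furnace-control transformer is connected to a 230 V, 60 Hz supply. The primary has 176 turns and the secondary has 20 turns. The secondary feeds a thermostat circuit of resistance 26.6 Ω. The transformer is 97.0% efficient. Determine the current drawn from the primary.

V_s = 230 × 20/176 = 26.136 V.
I_s = V_s/R = 26.136/26.6 = 0.98257 A.
P_out = V_s I_s = 26.136 × 0.98257 = 25.681 W.
P_in = P_out/η = 25.681/0.970 = 26.475 W.
I_p = P_in/V_p = 26.475/230 = 0.115 A.

I_p ≈ 0.115 A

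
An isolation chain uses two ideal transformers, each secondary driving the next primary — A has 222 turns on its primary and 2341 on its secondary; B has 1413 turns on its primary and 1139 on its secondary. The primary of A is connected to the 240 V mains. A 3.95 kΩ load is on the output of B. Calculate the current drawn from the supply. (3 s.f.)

I_supply ≈ 4.39 A

Secondary of A: V = 240.00 × 2341/222 = 2530.8 V.
Secondary of B: V = 2530.8 × 1139/1413 = 2040.1 V.
I_load = 2040.1/3950 = 0.51647 A, so P_out = 2040.1 × 0.51647 = 1053.6 W.
All ideal ⇒ P_in = P_out, so I_supply = 1053.6/240 = 4.39 A.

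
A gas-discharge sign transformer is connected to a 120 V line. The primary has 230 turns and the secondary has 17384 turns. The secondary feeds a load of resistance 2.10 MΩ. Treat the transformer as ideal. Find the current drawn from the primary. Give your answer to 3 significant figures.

I_p ≈ 0.326 A

V_s = V_p × N_s/N_p = 120 × 17384/230 = 9069.9 V.
I_s = V_s/R = 9069.9/(2.10×10^6) = 0.0043190 A.
For an ideal transformer I_p N_p = I_s N_s, so I_p = 0.0043190 × 17384/230 = 0.326 A.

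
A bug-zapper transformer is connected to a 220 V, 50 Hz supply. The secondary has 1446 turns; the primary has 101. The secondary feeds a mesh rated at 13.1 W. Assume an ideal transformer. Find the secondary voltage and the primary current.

V_s = V_p × N_s/N_p = 220 × 1446/101 = 3149.7 V.
I_s = P/V_s = 13.1/3149.7 = 0.0041591 A.
I_p = I_s × N_s/N_p = 0.0041591 × 1446/101 = 0.0595 A.

V_s ≈ 3150 V, I_p ≈ 0.0595 A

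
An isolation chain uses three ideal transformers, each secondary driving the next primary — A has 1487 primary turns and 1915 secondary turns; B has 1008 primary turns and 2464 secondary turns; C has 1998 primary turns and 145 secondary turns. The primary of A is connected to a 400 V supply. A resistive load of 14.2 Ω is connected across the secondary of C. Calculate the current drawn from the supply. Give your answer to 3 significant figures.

I_supply ≈ 1.47 A

After A: V = 400.00 × 1915/1487 = 515.13 V.
After B: V = 515.13 × 2464/1008 = 1259.2 V.
After C: V = 1259.2 × 145/1998 = 91.384 V.
I_load = 91.384/14.2 = 6.4355 A, so P_out = 91.384 × 6.4355 = 588.10 W.
All ideal ⇒ P_in = P_out, so I_supply = 588.10/400 = 1.47 A.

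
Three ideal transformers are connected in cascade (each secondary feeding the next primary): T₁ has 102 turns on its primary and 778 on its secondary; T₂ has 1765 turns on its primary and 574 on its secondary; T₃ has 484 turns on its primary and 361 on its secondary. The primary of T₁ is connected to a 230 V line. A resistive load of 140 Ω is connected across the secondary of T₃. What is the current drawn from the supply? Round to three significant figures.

I_supply ≈ 5.62 A

After T₁: V = 230.00 × 778/102 = 1754.3 V.
After T₂: V = 1754.3 × 574/1765 = 570.52 V.
After T₃: V = 570.52 × 361/484 = 425.54 V.
I_load = 425.54/140 = 3.0395 A, so P_out = 425.54 × 3.0395 = 1293.4 W.
All ideal ⇒ P_in = P_out, so I_supply = 1293.4/230 = 5.62 A.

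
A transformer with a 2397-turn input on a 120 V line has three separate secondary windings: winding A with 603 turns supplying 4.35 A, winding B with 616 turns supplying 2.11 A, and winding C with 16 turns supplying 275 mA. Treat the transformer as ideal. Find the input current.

V_A = 120 × 603/2397 = 30.188 V; V_B = 120 × 616/2397 = 30.839 V; V_C = 120 × 16/2397 = 0.80100 V.
P_out = V_A I_A + V_B I_B + V_C I_C = 30.188×4.35 + 30.839×2.11 + 0.80100×0.275 = 131.32 + 65.069 + 0.22028 = 196.61 W.
Ideal ⇒ P_in = P_out, so I_in = P_out/V_in = 196.61/120 = 1.64 A.

I_in ≈ 1.64 A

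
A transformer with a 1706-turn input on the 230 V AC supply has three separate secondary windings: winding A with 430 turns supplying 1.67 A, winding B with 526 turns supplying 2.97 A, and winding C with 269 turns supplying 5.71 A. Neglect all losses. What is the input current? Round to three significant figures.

I_in ≈ 2.24 A

V_A = 230 × 430/1706 = 57.972 V; V_B = 230 × 526/1706 = 70.914 V; V_C = 230 × 269/1706 = 36.266 V.
P_out = V_A I_A + V_B I_B + V_C I_C = 57.972×1.67 + 70.914×2.97 + 36.266×5.71 = 96.813 + 210.62 + 207.08 = 514.51 W.
Ideal ⇒ P_in = P_out, so I_in = P_out/V_in = 514.51/230 = 2.24 A.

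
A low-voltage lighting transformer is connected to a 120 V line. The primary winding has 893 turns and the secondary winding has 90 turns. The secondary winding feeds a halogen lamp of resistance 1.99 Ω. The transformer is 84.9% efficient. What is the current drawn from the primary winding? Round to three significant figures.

I_p ≈ 0.721 A

V_s = 120 × 90/893 = 12.094 V.
I_s = V_s/R = 12.094/1.99 = 6.0774 A.
P_out = V_s I_s = 12.094 × 6.0774 = 73.501 W.
P_in = P_out/η = 73.501/0.849 = 86.573 W.
I_p = P_in/V_p = 86.573/120 = 0.721 A.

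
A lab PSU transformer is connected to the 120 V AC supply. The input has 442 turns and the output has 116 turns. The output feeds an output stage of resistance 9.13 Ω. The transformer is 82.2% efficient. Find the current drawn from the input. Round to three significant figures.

I_in ≈ 1.10 A

V_out = 120 × 116/442 = 31.493 V.
I_out = V_out/R = 31.493/9.13 = 3.4494 A.
P_out = V_out I_out = 31.493 × 3.4494 = 108.63 W.
P_in = P_out/η = 108.63/0.822 = 132.16 W.
I_in = P_in/V_in = 132.16/120 = 1.10 A.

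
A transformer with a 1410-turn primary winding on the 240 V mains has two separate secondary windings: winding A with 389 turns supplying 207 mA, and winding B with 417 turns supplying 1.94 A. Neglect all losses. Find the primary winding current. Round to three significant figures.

V_A = 240 × 389/1410 = 66.213 V; V_B = 240 × 417/1410 = 70.979 V.
P_out = V_A I_A + V_B I_B = 66.213×0.207 + 70.979×1.94 = 13.706 + 137.70 = 151.40 W.
Ideal ⇒ P_in = P_out, so I_p = P_out/V_p = 151.40/240 = 0.631 A.

I_p ≈ 0.631 A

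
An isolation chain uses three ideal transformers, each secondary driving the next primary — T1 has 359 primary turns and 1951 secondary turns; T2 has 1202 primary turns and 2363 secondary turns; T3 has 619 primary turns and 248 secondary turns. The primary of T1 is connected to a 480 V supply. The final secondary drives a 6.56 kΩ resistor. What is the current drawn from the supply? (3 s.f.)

I_supply ≈ 1.34 A

Secondary of T1: V = 480.00 × 1951/359 = 2608.6 V.
Secondary of T2: V = 2608.6 × 2363/1202 = 5128.2 V.
Secondary of T3: V = 5128.2 × 248/619 = 2054.6 V.
I_load = 2054.6/6560 = 0.31320 A, so P_out = 2054.6 × 0.31320 = 643.49 W.
All ideal ⇒ P_in = P_out, so I_supply = 643.49/480 = 1.34 A.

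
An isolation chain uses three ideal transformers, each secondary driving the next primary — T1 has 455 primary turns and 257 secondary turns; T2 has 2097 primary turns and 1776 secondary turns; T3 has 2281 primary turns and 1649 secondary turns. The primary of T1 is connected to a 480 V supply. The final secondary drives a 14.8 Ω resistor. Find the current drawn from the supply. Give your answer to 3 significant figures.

After T1: V = 480.00 × 257/455 = 271.12 V.
After T2: V = 271.12 × 1776/2097 = 229.62 V.
After T3: V = 229.62 × 1649/2281 = 166.00 V.
I_load = 166.00/14.8 = 11.216 A, so P_out = 166.00 × 11.216 = 1861.8 W.
All ideal ⇒ P_in = P_out, so I_supply = 1861.8/480 = 3.88 A.

I_supply ≈ 3.88 A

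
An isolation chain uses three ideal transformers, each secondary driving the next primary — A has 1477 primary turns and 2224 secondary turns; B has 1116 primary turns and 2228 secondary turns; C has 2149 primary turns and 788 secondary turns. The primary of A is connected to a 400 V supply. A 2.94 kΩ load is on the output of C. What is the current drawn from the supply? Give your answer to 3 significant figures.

I_supply ≈ 0.165 A

Secondary of A: V = 400.00 × 2224/1477 = 602.30 V.
Secondary of B: V = 602.30 × 2228/1116 = 1202.4 V.
Secondary of C: V = 1202.4 × 788/2149 = 440.92 V.
I_load = 440.92/2940 = 0.14997 A, so P_out = 440.92 × 0.14997 = 66.125 W.
All ideal ⇒ P_in = P_out, so I_supply = 66.125/400 = 0.165 A.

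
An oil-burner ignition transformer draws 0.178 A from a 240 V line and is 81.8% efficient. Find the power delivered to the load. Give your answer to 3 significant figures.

P_out ≈ 34.9 W

P_in = V_p I_p = 240 × 0.178 = 42.720 W.
P_out = η P_in = 0.818 × 42.720 = 34.9 W.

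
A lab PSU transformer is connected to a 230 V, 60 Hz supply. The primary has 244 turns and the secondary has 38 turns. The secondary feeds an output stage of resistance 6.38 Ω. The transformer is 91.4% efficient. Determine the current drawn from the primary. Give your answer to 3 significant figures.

V_s = 230 × 38/244 = 35.820 V.
I_s = V_s/R = 35.820/6.38 = 5.6144 A.
P_out = V_s I_s = 35.820 × 5.6144 = 201.10 W.
P_in = P_out/η = 201.10/0.914 = 220.03 W.
I_p = P_in/V_p = 220.03/230 = 0.957 A.

I_p ≈ 0.957 A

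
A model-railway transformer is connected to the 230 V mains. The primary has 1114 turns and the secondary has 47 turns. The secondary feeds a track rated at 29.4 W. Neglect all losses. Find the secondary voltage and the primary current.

V_s ≈ 9.70 V, I_p ≈ 0.128 A

V_s = V_p × N_s/N_p = 230 × 47/1114 = 9.7038 V.
I_s = P/V_s = 29.4/9.7038 = 3.0298 A.
I_p = I_s × N_s/N_p = 3.0298 × 47/1114 = 0.128 A.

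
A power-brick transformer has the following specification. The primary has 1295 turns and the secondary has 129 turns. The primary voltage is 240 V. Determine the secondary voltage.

V_s/V_p = N_s/N_p, so V_s = 240 × 129/1295 = 23.9 V.

V_s ≈ 23.9 V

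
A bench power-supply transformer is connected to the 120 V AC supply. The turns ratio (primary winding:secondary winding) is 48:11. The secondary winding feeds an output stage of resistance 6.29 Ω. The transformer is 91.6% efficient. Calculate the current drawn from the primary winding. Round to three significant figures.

I_p ≈ 1.09 A

V_s = 120 × 11/48 = 27.500 V.
I_s = V_s/R = 27.500/6.29 = 4.3720 A.
P_out = V_s I_s = 27.500 × 4.3720 = 120.23 W.
P_in = P_out/η = 120.23/0.916 = 131.26 W.
I_p = P_in/V_p = 131.26/120 = 1.09 A.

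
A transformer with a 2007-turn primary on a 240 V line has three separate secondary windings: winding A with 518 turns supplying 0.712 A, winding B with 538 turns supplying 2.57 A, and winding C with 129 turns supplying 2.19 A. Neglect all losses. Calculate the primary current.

I_p ≈ 1.01 A

V_A = 240 × 518/2007 = 61.943 V; V_B = 240 × 538/2007 = 64.335 V; V_C = 240 × 129/2007 = 15.426 V.
P_out = V_A I_A + V_B I_B + V_C I_C = 61.943×0.712 + 64.335×2.57 + 15.426×2.19 = 44.104 + 165.34 + 33.783 = 243.23 W.
Ideal ⇒ P_in = P_out, so I_p = P_out/V_p = 243.23/240 = 1.01 A.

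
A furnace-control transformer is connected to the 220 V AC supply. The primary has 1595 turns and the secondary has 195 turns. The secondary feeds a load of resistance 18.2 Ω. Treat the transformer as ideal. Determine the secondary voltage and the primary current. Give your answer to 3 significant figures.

V_s = V_p × N_s/N_p = 220 × 195/1595 = 26.897 V.
I_s = V_s/R = 26.897/18.2 = 1.4778 A.
I_p = I_s × N_s/N_p = 1.4778 × 195/1595 = 0.181 A.

V_s ≈ 26.9 V, I_p ≈ 0.181 A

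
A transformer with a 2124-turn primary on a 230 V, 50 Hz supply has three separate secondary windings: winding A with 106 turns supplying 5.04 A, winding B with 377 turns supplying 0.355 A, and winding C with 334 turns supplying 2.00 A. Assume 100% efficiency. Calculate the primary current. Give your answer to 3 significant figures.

V_A = 230 × 106/2124 = 11.478 V; V_B = 230 × 377/2124 = 40.824 V; V_C = 230 × 334/2124 = 36.168 V.
P_out = V_A I_A + V_B I_B + V_C I_C = 11.478×5.04 + 40.824×0.355 + 36.168×2.00 = 57.851 + 14.492 + 72.335 = 144.68 W.
Ideal ⇒ P_in = P_out, so I_p = P_out/V_p = 144.68/230 = 0.629 A.

I_p ≈ 0.629 A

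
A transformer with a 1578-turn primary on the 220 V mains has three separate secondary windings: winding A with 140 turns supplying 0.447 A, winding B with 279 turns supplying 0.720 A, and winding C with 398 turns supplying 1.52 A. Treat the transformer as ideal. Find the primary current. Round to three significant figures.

V_A = 220 × 140/1578 = 19.518 V; V_B = 220 × 279/1578 = 38.897 V; V_C = 220 × 398/1578 = 55.488 V.
P_out = V_A I_A + V_B I_B + V_C I_C = 19.518×0.447 + 38.897×0.720 + 55.488×1.52 = 8.7247 + 28.006 + 84.342 = 121.07 W.
Ideal ⇒ P_in = P_out, so I_p = P_out/V_p = 121.07/220 = 0.550 A.

I_p ≈ 0.550 A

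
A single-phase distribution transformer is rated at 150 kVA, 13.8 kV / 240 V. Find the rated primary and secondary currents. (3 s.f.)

I_p ≈ 10.9 A, I_s ≈ 625 A

I_p = S/V_p = 150000/13800 = 10.9 A.
I_s = S/V_s = 150000/240 = 625 A.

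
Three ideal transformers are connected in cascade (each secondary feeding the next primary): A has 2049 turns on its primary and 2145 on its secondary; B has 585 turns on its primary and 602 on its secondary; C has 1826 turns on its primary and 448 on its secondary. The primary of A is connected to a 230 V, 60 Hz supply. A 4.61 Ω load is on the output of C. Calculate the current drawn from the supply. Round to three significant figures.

Secondary of A: V = 230.00 × 2145/2049 = 240.78 V.
Secondary of B: V = 240.78 × 602/585 = 247.77 V.
Secondary of C: V = 247.77 × 448/1826 = 60.790 V.
I_load = 60.790/4.61 = 13.187 A, so P_out = 60.790 × 13.187 = 801.61 W.
All ideal ⇒ P_in = P_out, so I_supply = 801.61/230 = 3.49 A.

I_supply ≈ 3.49 A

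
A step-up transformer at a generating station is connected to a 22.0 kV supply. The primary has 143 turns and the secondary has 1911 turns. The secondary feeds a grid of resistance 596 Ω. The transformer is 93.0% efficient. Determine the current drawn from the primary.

I_p ≈ 7090 A

V_s = 22000 × 1911/143 = 294000 V.
I_s = V_s/R = 294000/596 = 493.29 A.
P_out = V_s I_s = 294000 × 493.29 = 1.4503×10^8 W.
P_in = P_out/η = 1.4503×10^8/0.930 = 1.5594×10^8 W.
I_p = P_in/V_p = 1.5594×10^8/22000 = 7090 A.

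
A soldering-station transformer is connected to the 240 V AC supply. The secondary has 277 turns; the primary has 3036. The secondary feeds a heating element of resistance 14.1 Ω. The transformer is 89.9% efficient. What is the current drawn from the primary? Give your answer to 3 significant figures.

I_p ≈ 0.158 A

V_s = 240 × 277/3036 = 21.897 V.
I_s = V_s/R = 21.897/14.1 = 1.5530 A.
P_out = V_s I_s = 21.897 × 1.5530 = 34.006 W.
P_in = P_out/η = 34.006/0.899 = 37.827 W.
I_p = P_in/V_p = 37.827/240 = 0.158 A.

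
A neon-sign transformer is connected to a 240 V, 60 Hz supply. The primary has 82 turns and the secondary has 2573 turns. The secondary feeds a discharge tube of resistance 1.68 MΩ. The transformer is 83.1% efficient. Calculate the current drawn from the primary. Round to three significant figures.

I_p ≈ 0.169 A

V_s = 240 × 2573/82 = 7530.7 V.
I_s = V_s/R = 7530.7/(1.68×10^6) = 0.0044826 A.
P_out = V_s I_s = 7530.7 × 0.0044826 = 33.757 W.
P_in = P_out/η = 33.757/0.831 = 40.622 W.
I_p = P_in/V_p = 40.622/240 = 0.169 A.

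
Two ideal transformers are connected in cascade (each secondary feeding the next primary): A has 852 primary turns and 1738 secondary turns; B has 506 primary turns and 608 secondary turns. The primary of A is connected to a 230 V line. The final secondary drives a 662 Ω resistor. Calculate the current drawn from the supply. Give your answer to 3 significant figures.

Secondary of A: V = 230.00 × 1738/852 = 469.18 V.
Secondary of B: V = 469.18 × 608/506 = 563.76 V.
I_load = 563.76/662 = 0.85159 A, so P_out = 563.76 × 0.85159 = 480.09 W.
All ideal ⇒ P_in = P_out, so I_supply = 480.09/230 = 2.09 A.

I_supply ≈ 2.09 A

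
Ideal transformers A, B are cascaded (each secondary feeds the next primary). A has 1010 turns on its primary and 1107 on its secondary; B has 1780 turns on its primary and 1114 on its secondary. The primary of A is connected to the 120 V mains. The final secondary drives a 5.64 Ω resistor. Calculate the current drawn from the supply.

After A: V = 120.00 × 1107/1010 = 131.52 V.
After B: V = 131.52 × 1114/1780 = 82.314 V.
I_load = 82.314/5.64 = 14.595 A, so P_out = 82.314 × 14.595 = 1201.3 W.
All ideal ⇒ P_in = P_out, so I_supply = 1201.3/120 = 10.0 A.

I_supply ≈ 10.0 A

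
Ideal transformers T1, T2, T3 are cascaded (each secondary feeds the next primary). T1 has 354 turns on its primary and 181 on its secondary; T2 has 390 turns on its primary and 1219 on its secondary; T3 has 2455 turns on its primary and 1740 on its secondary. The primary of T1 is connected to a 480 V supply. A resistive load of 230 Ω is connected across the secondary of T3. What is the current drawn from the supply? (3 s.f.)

Secondary of T1: V = 480.00 × 181/354 = 245.42 V.
Secondary of T2: V = 245.42 × 1219/390 = 767.11 V.
Secondary of T3: V = 767.11 × 1740/2455 = 543.69 V.
I_load = 543.69/230 = 2.3639 A, so P_out = 543.69 × 2.3639 = 1285.2 W.
All ideal ⇒ P_in = P_out, so I_supply = 1285.2/480 = 2.68 A.

I_supply ≈ 2.68 A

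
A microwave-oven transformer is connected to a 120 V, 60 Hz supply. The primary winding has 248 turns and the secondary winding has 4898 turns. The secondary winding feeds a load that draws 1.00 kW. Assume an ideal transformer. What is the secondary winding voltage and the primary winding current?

V_s = V_p × N_s/N_p = 120 × 4898/248 = 2370.0 V.
I_s = P/V_s = 1000/2370.0 = 0.42194 A.
I_p = I_s × N_s/N_p = 0.42194 × 4898/248 = 8.33 A.

V_s ≈ 2370 V, I_p ≈ 8.33 A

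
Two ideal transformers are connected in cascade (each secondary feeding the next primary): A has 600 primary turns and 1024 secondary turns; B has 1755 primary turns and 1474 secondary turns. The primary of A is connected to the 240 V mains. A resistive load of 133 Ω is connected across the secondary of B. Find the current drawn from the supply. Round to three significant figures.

Secondary of A: V = 240.00 × 1024/600 = 409.60 V.
Secondary of B: V = 409.60 × 1474/1755 = 344.02 V.
I_load = 344.02/133 = 2.5866 A, so P_out = 344.02 × 2.5866 = 889.83 W.
All ideal ⇒ P_in = P_out, so I_supply = 889.83/240 = 3.71 A.

I_supply ≈ 3.71 A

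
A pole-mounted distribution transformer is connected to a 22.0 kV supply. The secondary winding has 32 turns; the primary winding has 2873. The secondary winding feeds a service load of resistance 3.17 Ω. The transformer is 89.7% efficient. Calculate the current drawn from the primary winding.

I_p ≈ 0.960 A

V_s = 22000 × 32/2873 = 245.04 V.
I_s = V_s/R = 245.04/3.17 = 77.300 A.
P_out = V_s I_s = 245.04 × 77.300 = 18942 W.
P_in = P_out/η = 18942/0.897 = 21117 W.
I_p = P_in/V_p = 21117/22000 = 0.960 A.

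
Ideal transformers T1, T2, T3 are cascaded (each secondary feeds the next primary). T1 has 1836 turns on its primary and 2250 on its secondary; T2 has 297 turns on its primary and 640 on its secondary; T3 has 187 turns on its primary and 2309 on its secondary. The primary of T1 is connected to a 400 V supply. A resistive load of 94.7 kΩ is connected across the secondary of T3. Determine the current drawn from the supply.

I_supply ≈ 4.49 A

Secondary of T1: V = 400.00 × 2250/1836 = 490.20 V.
Secondary of T2: V = 490.20 × 640/297 = 1056.3 V.
Secondary of T3: V = 1056.3 × 2309/187 = 13043 V.
I_load = 13043/94700 = 0.13773 A, so P_out = 13043 × 0.13773 = 1796.4 W.
All ideal ⇒ P_in = P_out, so I_supply = 1796.4/400 = 4.49 A.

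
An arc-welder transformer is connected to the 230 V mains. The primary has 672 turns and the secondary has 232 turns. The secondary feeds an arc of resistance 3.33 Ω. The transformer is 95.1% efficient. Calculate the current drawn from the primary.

V_s = 230 × 232/672 = 79.405 V.
I_s = V_s/R = 79.405/3.33 = 23.845 A.
P_out = V_s I_s = 79.405 × 23.845 = 1893.4 W.
P_in = P_out/η = 1893.4/0.951 = 1991.0 W.
I_p = P_in/V_p = 1991.0/230 = 8.66 A.

I_p ≈ 8.66 A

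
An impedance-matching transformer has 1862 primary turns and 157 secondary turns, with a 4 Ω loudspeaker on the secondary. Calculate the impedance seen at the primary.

Z_p ≈ 563 Ω

Z_p = (N_p/N_s)² × Z_s = (1862/157)² × 4 = 563 Ω.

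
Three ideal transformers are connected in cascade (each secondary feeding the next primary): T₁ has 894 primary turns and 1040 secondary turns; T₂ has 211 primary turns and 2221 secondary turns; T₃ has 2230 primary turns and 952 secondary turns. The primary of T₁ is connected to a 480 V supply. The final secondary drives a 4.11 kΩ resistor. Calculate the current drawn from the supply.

Secondary of T₁: V = 480.00 × 1040/894 = 558.39 V.
Secondary of T₂: V = 558.39 × 2221/211 = 5877.6 V.
Secondary of T₃: V = 5877.6 × 952/2230 = 2509.2 V.
I_load = 2509.2/4110 = 0.61051 A, so P_out = 2509.2 × 0.61051 = 1531.9 W.
All ideal ⇒ P_in = P_out, so I_supply = 1531.9/480 = 3.19 A.

I_supply ≈ 3.19 A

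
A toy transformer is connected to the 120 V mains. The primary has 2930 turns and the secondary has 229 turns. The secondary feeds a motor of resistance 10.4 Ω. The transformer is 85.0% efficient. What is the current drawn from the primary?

V_s = 120 × 229/2930 = 9.3788 V.
I_s = V_s/R = 9.3788/10.4 = 0.90181 A.
P_out = V_s I_s = 9.3788 × 0.90181 = 8.4579 W.
P_in = P_out/η = 8.4579/0.850 = 9.9505 W.
I_p = P_in/V_p = 9.9505/120 = 0.0829 A.

I_p ≈ 0.0829 A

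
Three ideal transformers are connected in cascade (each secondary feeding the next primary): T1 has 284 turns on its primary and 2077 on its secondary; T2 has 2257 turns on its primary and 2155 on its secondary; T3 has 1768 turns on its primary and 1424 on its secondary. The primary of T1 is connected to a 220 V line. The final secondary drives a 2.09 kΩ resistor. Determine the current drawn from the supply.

I_supply ≈ 3.33 A

After T1: V = 220.00 × 2077/284 = 1608.9 V.
After T2: V = 1608.9 × 2155/2257 = 1536.2 V.
After T3: V = 1536.2 × 1424/1768 = 1237.3 V.
I_load = 1237.3/2090 = 0.59202 A, so P_out = 1237.3 × 0.59202 = 732.52 W.
All ideal ⇒ P_in = P_out, so I_supply = 732.52/220 = 3.33 A.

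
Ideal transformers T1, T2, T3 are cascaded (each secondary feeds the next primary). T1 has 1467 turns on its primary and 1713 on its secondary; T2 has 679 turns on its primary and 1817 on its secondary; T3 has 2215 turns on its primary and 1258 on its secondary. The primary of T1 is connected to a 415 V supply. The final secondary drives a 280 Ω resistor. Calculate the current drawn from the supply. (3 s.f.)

I_supply ≈ 4.67 A

Secondary of T1: V = 415.00 × 1713/1467 = 484.59 V.
Secondary of T2: V = 484.59 × 1817/679 = 1296.8 V.
Secondary of T3: V = 1296.8 × 1258/2215 = 736.49 V.
I_load = 736.49/280 = 2.6303 A, so P_out = 736.49 × 2.6303 = 1937.2 W.
All ideal ⇒ P_in = P_out, so I_supply = 1937.2/415 = 4.67 A.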